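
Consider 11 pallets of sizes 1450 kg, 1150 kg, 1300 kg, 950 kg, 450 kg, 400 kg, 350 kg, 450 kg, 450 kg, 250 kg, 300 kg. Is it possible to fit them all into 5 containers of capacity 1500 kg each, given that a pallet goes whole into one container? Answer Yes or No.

Total = 7500 kg; ⌈7500/1500⌉ = 5.
The bound of 5 does not rule out 5, but exhaustive search shows no assignment into 5 containers of capacity 1500 kg exists — the minimum is 6.

No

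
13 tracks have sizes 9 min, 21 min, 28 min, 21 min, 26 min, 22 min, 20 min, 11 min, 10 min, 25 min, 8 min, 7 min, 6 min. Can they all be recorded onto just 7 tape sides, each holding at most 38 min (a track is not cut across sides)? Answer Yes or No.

Yes

A valid assignment using 7 tape sides:
  side 1: 28 + 10 = 38
  side 2: 26 + 11 = 37
  side 3: 25 + 9 = 34
  side 4: 22 + 8 + 7 = 37
  side 5: 21 + 6 = 27
  side 6: 21 = 21
  side 7: 20 = 20
Every load is within 38 min, so 7 tape sides suffice.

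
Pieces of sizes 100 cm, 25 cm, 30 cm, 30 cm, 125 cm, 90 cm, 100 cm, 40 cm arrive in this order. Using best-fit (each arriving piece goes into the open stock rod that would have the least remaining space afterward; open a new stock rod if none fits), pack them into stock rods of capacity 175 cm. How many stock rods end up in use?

  100 → stock rod 1 (new)  [load 100/175]
  25 → stock rod 1  [load 125/175]
  30 → stock rod 1  [load 155/175]
  30 → stock rod 2 (new)  [load 30/175]
  125 → stock rod 2  [load 155/175]
  90 → stock rod 3 (new)  [load 90/175]
  100 → stock rod 4 (new)  [load 100/175]
  40 → stock rod 4  [load 140/175]
4 stock rods opened.

4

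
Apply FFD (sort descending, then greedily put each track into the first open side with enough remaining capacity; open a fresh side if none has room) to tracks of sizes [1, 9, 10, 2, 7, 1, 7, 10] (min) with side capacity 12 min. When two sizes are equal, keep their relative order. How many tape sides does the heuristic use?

Sorted descending: 10, 10, 9, 7, 7, 2, 1, 1.
  10 → side 1 (new)  [load 10/12]
  10 → side 2 (new)  [load 10/12]
  9 → side 3 (new)  [load 9/12]
  7 → side 4 (new)  [load 7/12]
  7 → side 5 (new)  [load 7/12]
  2 → side 1  [load 12/12]
  1 → side 2  [load 11/12]
  1 → side 2  [load 12/12]
5 tape sides opened.

5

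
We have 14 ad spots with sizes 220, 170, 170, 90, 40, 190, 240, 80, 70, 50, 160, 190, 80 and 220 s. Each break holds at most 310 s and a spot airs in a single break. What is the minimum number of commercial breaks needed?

8

Total = 240 + 220 + 220 + 190 + 190 + 170 + 170 + 160 + 90 + 80 + 80 + 70 + 50 + 40 = 1970 s.
Lower bound: ⌈1970/310⌉ = 7 commercial breaks.
Also, 8 ad spots each exceed 155 s, and no two of those can share a break, so at least 8 commercial breaks are needed.
A packing using 8 commercial breaks:
  break 1: 240 + 70 = 310
  break 2: 220 + 90 = 310
  break 3: 220 + 80 = 300
  break 4: 190 + 80 + 40 = 310
  break 5: 190 + 50 = 240
  break 6: 170 = 170
  break 7: 170 = 170
  break 8: 160 = 160
This matches the lower bound, so 8 is optimal.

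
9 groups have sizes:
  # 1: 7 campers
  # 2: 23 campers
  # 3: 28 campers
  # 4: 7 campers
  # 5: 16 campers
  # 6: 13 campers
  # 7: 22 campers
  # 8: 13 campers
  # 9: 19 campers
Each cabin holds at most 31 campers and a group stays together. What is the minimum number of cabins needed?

6

Total = 28 + 23 + 22 + 19 + 16 + 13 + 13 + 7 + 7 = 148 campers.
Lower bound: ⌈148/31⌉ = 5 cabins.
A packing using 6 cabins:
  cabin 1: 28 = 28
  cabin 2: 23 + 7 = 30
  cabin 3: 22 + 7 = 29
  cabin 4: 19 = 19
  cabin 5: 16 + 13 = 29
  cabin 6: 13 = 13
No arrangement into 5 cabins stays within capacity, so 6 is optimal.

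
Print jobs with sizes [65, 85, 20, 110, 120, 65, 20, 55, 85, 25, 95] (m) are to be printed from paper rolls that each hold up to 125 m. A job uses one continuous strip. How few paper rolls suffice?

Total = 120 + 110 + 95 + 85 + 85 + 65 + 65 + 55 + 25 + 20 + 20 = 745 m.
Lower bound: ⌈745/125⌉ = 6 paper rolls.
Also, 7 print jobs each exceed 125/2 m, and no two of those can share a roll, so at least 7 paper rolls are needed.
A packing using 7 paper rolls:
  roll 1: 120 = 120
  roll 2: 110 = 110
  roll 3: 95 + 25 = 120
  roll 4: 85 + 20 + 20 = 125
  roll 5: 85 = 85
  roll 6: 65 + 55 = 120
  roll 7: 65 = 65
This matches the lower bound, so 7 is optimal.

7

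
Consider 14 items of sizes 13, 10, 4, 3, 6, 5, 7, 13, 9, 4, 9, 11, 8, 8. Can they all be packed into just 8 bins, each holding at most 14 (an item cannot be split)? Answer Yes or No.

Total = 110; ⌈110/14⌉ = 8.
The bound of 8 does not rule out 8, but exhaustive search shows no assignment into 8 bins of capacity 14 exists — the minimum is 9.

No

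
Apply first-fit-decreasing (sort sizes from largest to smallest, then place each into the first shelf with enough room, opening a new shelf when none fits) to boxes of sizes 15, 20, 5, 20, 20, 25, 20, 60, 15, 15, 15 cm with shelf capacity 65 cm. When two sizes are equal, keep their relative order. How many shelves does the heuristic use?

Sorted descending: 60, 25, 20, 20, 20, 20, 15, 15, 15, 15, 5.
  60 → shelf 1 (new)  [load 60/65]
  25 → shelf 2 (new)  [load 25/65]
  20 → shelf 2  [load 45/65]
  20 → shelf 2  [load 65/65]
  20 → shelf 3 (new)  [load 20/65]
  20 → shelf 3  [load 40/65]
  15 → shelf 3  [load 55/65]
  15 → shelf 4 (new)  [load 15/65]
  15 → shelf 4  [load 30/65]
  15 → shelf 4  [load 45/65]
  5 → shelf 1  [load 65/65]
4 shelves opened.

4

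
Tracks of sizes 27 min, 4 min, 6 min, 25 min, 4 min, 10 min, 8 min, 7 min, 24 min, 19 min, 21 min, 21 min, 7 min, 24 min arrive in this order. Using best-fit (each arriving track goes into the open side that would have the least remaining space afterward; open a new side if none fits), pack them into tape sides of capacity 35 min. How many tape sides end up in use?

  27 → side 1 (new)  [load 27/35]
  4 → side 1  [load 31/35]
  6 → side 2 (new)  [load 6/35]
  25 → side 2  [load 31/35]
  4 → side 1  [load 35/35]
  10 → side 3 (new)  [load 10/35]
  8 → side 3  [load 18/35]
  7 → side 3  [load 25/35]
  24 → side 4 (new)  [load 24/35]
  19 → side 5 (new)  [load 19/35]
  21 → side 6 (new)  [load 21/35]
  21 → side 7 (new)  [load 21/35]
  7 → side 3  [load 32/35]
  24 → side 8 (new)  [load 24/35]
8 tape sides opened.

8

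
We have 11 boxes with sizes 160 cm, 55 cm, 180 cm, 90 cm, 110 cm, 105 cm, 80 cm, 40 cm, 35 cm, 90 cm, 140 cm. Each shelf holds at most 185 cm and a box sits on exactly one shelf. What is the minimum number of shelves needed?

Total = 180 + 160 + 140 + 110 + 105 + 90 + 90 + 80 + 55 + 40 + 35 = 1085 cm.
Lower bound: ⌈1085/185⌉ = 6 shelves.
A packing using 7 shelves:
  shelf 1: 180 = 180
  shelf 2: 160 = 160
  shelf 3: 140 + 40 = 180
  shelf 4: 110 + 55 = 165
  shelf 5: 105 + 80 = 185
  shelf 6: 90 + 90 = 180
  shelf 7: 35 = 35
No arrangement into 6 shelves stays within capacity, so 7 is optimal.

7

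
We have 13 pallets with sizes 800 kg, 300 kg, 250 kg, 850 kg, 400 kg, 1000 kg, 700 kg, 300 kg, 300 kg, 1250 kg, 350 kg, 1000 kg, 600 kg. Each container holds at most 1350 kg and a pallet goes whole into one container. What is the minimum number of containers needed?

Total = 1250 + 1000 + 1000 + 850 + 800 + 700 + 600 + 400 + 350 + 300 + 300 + 300 + 250 = 8100 kg.
Lower bound: ⌈8100/1350⌉ = 6 containers.
A packing using 7 containers:
  container 1: 1250 = 1250
  container 2: 1000 + 350 = 1350
  container 3: 1000 + 300 = 1300
  container 4: 850 + 400 = 1250
  container 5: 800 + 300 + 250 = 1350
  container 6: 700 + 600 = 1300
  container 7: 300 = 300
No arrangement into 6 containers stays within capacity, so 7 is optimal.

7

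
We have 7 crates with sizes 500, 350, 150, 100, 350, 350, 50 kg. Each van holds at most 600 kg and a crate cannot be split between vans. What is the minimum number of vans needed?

Total = 500 + 350 + 350 + 350 + 150 + 100 + 50 = 1850 kg.
Lower bound: ⌈1850/600⌉ = 4 vans.
A packing using 4 vans:
  van 1: 500 + 100 = 600
  van 2: 350 + 150 + 50 = 550
  van 3: 350 = 350
  van 4: 350 = 350
This matches the lower bound, so 4 is optimal.

4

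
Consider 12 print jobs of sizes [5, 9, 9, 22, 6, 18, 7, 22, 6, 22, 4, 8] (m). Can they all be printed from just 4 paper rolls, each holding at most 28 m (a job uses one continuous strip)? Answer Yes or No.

Total = 138 m; ⌈138/28⌉ = 5.
At least 5 paper rolls are required, but only 4 are allowed.

No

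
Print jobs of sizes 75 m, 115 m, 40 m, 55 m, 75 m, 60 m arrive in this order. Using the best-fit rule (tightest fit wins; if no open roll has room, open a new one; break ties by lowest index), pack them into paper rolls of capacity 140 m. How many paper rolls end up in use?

4

  75 → roll 1 (new)  [load 75/140]
  115 → roll 2 (new)  [load 115/140]
  40 → roll 1  [load 115/140]
  55 → roll 3 (new)  [load 55/140]
  75 → roll 3  [load 130/140]
  60 → roll 4 (new)  [load 60/140]
4 paper rolls opened.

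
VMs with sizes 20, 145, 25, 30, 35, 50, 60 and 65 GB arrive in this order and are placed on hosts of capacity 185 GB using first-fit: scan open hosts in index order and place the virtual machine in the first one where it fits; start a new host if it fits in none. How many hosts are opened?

3

  20 → host 1 (new)  [load 20/185]
  145 → host 1  [load 165/185]
  25 → host 2 (new)  [load 25/185]
  30 → host 2  [load 55/185]
  35 → host 2  [load 90/185]
  50 → host 2  [load 140/185]
  60 → host 3 (new)  [load 60/185]
  65 → host 3  [load 125/185]
3 hosts opened.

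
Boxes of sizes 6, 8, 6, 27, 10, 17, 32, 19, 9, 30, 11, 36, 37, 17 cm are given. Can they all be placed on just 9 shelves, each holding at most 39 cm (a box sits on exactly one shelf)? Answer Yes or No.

A valid assignment using 8 shelves:
  shelf 1: 37 = 37
  shelf 2: 36 = 36
  shelf 3: 32 + 6 = 38
  shelf 4: 30 + 9 = 39
  shelf 5: 27 + 11 = 38
  shelf 6: 19 + 17 = 36
  shelf 7: 17 + 10 + 8 = 35
  shelf 8: 6 = 6
That uses only 8 ≤ 9, so 9 shelves are enough.

Yes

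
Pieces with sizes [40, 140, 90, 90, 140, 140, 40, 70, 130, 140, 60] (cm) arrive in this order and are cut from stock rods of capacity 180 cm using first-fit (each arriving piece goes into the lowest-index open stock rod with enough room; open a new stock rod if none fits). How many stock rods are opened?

  40 → stock rod 1 (new)  [load 40/180]
  140 → stock rod 1  [load 180/180]
  90 → stock rod 2 (new)  [load 90/180]
  90 → stock rod 2  [load 180/180]
  140 → stock rod 3 (new)  [load 140/180]
  140 → stock rod 4 (new)  [load 140/180]
  40 → stock rod 3  [load 180/180]
  70 → stock rod 5 (new)  [load 70/180]
  130 → stock rod 6 (new)  [load 130/180]
  140 → stock rod 7 (new)  [load 140/180]
  60 → stock rod 5  [load 130/180]
7 stock rods opened.

7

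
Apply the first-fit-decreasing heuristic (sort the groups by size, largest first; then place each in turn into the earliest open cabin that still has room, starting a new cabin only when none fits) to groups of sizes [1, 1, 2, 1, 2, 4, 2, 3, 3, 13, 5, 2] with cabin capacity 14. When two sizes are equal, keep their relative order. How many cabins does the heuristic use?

Sorted descending: 13, 5, 4, 3, 3, 2, 2, 2, 2, 1, 1, 1.
  13 → cabin 1 (new)  [load 13/14]
  5 → cabin 2 (new)  [load 5/14]
  4 → cabin 2  [load 9/14]
  3 → cabin 2  [load 12/14]
  3 → cabin 3 (new)  [load 3/14]
  2 → cabin 2  [load 14/14]
  2 → cabin 3  [load 5/14]
  2 → cabin 3  [load 7/14]
  2 → cabin 3  [load 9/14]
  1 → cabin 1  [load 14/14]
  1 → cabin 3  [load 10/14]
  1 → cabin 3  [load 11/14]
3 cabins opened.

3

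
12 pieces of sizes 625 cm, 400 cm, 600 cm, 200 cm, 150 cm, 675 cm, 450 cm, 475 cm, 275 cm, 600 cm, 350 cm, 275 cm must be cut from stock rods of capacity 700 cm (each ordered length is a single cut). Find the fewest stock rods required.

8

Total = 675 + 625 + 600 + 600 + 475 + 450 + 400 + 350 + 275 + 275 + 200 + 150 = 5075 cm.
Lower bound: ⌈5075/700⌉ = 8 stock rods.
A packing using 8 stock rods:
  stock rod 1: 675 = 675
  stock rod 2: 625 = 625
  stock rod 3: 600 = 600
  stock rod 4: 600 = 600
  stock rod 5: 475 + 200 = 675
  stock rod 6: 450 + 150 = 600
  stock rod 7: 400 + 275 = 675
  stock rod 8: 350 + 275 = 625
This matches the lower bound, so 8 is optimal.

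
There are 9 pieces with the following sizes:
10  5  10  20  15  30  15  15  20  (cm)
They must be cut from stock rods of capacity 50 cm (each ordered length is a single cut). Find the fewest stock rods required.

Total = 30 + 20 + 20 + 15 + 15 + 15 + 10 + 10 + 5 = 140 cm.
Lower bound: ⌈140/50⌉ = 3 stock rods.
A packing using 3 stock rods:
  stock rod 1: 30 + 20 = 50
  stock rod 2: 20 + 15 + 15 = 50
  stock rod 3: 15 + 10 + 10 + 5 = 40
This matches the lower bound, so 3 is optimal.

3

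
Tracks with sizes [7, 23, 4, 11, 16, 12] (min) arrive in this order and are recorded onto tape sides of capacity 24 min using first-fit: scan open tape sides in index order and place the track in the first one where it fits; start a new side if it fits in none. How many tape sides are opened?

  7 → side 1 (new)  [load 7/24]
  23 → side 2 (new)  [load 23/24]
  4 → side 1  [load 11/24]
  11 → side 1  [load 22/24]
  16 → side 3 (new)  [load 16/24]
  12 → side 4 (new)  [load 12/24]
4 tape sides opened.

4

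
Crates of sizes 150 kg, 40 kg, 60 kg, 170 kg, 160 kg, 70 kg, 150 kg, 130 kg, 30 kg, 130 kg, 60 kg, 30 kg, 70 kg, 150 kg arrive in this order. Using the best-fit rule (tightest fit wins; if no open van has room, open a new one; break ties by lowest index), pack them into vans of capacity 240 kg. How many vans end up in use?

7

  150 → van 1 (new)  [load 150/240]
  40 → van 1  [load 190/240]
  60 → van 2 (new)  [load 60/240]
  170 → van 2  [load 230/240]
  160 → van 3 (new)  [load 160/240]
  70 → van 3  [load 230/240]
  150 → van 4 (new)  [load 150/240]
  130 → van 5 (new)  [load 130/240]
  30 → van 1  [load 220/240]
  130 → van 6 (new)  [load 130/240]
  60 → van 4  [load 210/240]
  30 → van 4  [load 240/240]
  70 → van 5  [load 200/240]
  150 → van 7 (new)  [load 150/240]
7 vans opened.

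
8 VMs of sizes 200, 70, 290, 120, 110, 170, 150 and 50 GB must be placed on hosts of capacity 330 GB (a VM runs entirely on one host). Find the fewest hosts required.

Total = 290 + 200 + 170 + 150 + 120 + 110 + 70 + 50 = 1160 GB.
Lower bound: ⌈1160/330⌉ = 4 hosts.
A packing using 4 hosts:
  host 1: 290 = 290
  host 2: 200 + 120 = 320
  host 3: 170 + 150 = 320
  host 4: 110 + 70 + 50 = 230
This matches the lower bound, so 4 is optimal.

4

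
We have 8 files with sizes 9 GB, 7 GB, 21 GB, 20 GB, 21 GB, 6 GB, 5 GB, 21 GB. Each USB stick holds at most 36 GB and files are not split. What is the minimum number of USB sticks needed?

Total = 21 + 21 + 21 + 20 + 9 + 7 + 6 + 5 = 110 GB.
Lower bound: ⌈110/36⌉ = 4 USB sticks.
A packing using 4 USB sticks:
  USB stick 1: 21 + 9 + 6 = 36
  USB stick 2: 21 + 7 + 5 = 33
  USB stick 3: 21 = 21
  USB stick 4: 20 = 20
This matches the lower bound, so 4 is optimal.

4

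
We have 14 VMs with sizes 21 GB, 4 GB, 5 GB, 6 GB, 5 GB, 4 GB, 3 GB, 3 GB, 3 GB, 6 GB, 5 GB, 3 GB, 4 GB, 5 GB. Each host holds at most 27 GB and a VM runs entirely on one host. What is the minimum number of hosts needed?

Total = 21 + 6 + 6 + 5 + 5 + 5 + 5 + 4 + 4 + 4 + 3 + 3 + 3 + 3 = 77 GB.
Lower bound: ⌈77/27⌉ = 3 hosts.
A packing using 3 hosts:
  host 1: 21 + 6 = 27
  host 2: 6 + 5 + 5 + 5 + 5 = 26
  host 3: 4 + 4 + 4 + 3 + 3 + 3 + 3 = 24
This matches the lower bound, so 3 is optimal.

3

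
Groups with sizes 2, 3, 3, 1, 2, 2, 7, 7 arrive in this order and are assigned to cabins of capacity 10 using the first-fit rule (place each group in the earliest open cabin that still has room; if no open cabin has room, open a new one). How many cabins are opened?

4

  2 → cabin 1 (new)  [load 2/10]
  3 → cabin 1  [load 5/10]
  3 → cabin 1  [load 8/10]
  1 → cabin 1  [load 9/10]
  2 → cabin 2 (new)  [load 2/10]
  2 → cabin 2  [load 4/10]
  7 → cabin 3 (new)  [load 7/10]
  7 → cabin 4 (new)  [load 7/10]
4 cabins opened.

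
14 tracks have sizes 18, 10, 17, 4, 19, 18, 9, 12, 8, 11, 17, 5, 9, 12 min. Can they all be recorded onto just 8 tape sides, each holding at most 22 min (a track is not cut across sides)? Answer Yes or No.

No

Total = 169 min; ⌈169/22⌉ = 8.
The bound of 8 does not rule out 8, but exhaustive search shows no assignment into 8 tape sides of capacity 22 min exists — the minimum is 9.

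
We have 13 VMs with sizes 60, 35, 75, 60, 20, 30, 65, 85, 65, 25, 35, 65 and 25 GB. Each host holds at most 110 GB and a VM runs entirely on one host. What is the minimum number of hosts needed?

7

Total = 85 + 75 + 65 + 65 + 65 + 60 + 60 + 35 + 35 + 30 + 25 + 25 + 20 = 645 GB.
Lower bound: ⌈645/110⌉ = 6 hosts.
Also, 7 VMs each exceed 55 GB, and no two of those can share a host, so at least 7 hosts are needed.
A packing using 7 hosts:
  host 1: 85 + 25 = 110
  host 2: 75 + 35 = 110
  host 3: 65 + 35 = 100
  host 4: 65 + 30 = 95
  host 5: 65 + 25 + 20 = 110
  host 6: 60 = 60
  host 7: 60 = 60
This matches the lower bound, so 7 is optimal.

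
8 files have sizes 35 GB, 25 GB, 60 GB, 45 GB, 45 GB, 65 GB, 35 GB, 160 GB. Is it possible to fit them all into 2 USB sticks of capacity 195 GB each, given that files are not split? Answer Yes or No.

No

Total = 470 GB; ⌈470/195⌉ = 3.
At least 3 USB sticks are required, but only 2 are allowed.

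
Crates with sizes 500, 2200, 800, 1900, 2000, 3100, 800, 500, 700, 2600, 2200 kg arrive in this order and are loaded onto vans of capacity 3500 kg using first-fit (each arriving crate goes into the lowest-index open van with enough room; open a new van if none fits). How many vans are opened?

  500 → van 1 (new)  [load 500/3500]
  2200 → van 1  [load 2700/3500]
  800 → van 1  [load 3500/3500]
  1900 → van 2 (new)  [load 1900/3500]
  2000 → van 3 (new)  [load 2000/3500]
  3100 → van 4 (new)  [load 3100/3500]
  800 → van 2  [load 2700/3500]
  500 → van 2  [load 3200/3500]
  700 → van 3  [load 2700/3500]
  2600 → van 5 (new)  [load 2600/3500]
  2200 → van 6 (new)  [load 2200/3500]
6 vans opened.

6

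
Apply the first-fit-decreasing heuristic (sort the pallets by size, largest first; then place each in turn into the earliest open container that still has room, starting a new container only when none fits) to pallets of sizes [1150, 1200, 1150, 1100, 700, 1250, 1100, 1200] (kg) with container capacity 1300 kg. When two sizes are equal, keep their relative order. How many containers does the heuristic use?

Sorted descending: 1250, 1200, 1200, 1150, 1150, 1100, 1100, 700.
  1250 → container 1 (new)  [load 1250/1300]
  1200 → container 2 (new)  [load 1200/1300]
  1200 → container 3 (new)  [load 1200/1300]
  1150 → container 4 (new)  [load 1150/1300]
  1150 → container 5 (new)  [load 1150/1300]
  1100 → container 6 (new)  [load 1100/1300]
  1100 → container 7 (new)  [load 1100/1300]
  700 → container 8 (new)  [load 700/1300]
8 containers opened.

8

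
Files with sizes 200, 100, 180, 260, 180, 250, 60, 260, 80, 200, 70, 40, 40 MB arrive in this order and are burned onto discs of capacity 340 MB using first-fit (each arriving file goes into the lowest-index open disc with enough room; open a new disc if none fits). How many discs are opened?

  200 → disc 1 (new)  [load 200/340]
  100 → disc 1  [load 300/340]
  180 → disc 2 (new)  [load 180/340]
  260 → disc 3 (new)  [load 260/340]
  180 → disc 4 (new)  [load 180/340]
  250 → disc 5 (new)  [load 250/340]
  60 → disc 2  [load 240/340]
  260 → disc 6 (new)  [load 260/340]
  80 → disc 2  [load 320/340]
  200 → disc 7 (new)  [load 200/340]
  70 → disc 3  [load 330/340]
  40 → disc 1  [load 340/340]
  40 → disc 4  [load 220/340]
7 discs opened.

7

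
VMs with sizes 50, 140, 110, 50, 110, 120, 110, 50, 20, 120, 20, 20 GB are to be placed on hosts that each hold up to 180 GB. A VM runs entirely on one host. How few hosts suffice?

6

Total = 140 + 120 + 120 + 110 + 110 + 110 + 50 + 50 + 50 + 20 + 20 + 20 = 920 GB.
Lower bound: ⌈920/180⌉ = 6 hosts.
A packing using 6 hosts:
  host 1: 140 + 20 + 20 = 180
  host 2: 120 + 50 = 170
  host 3: 120 + 50 = 170
  host 4: 110 + 50 + 20 = 180
  host 5: 110 = 110
  host 6: 110 = 110
This matches the lower bound, so 6 is optimal.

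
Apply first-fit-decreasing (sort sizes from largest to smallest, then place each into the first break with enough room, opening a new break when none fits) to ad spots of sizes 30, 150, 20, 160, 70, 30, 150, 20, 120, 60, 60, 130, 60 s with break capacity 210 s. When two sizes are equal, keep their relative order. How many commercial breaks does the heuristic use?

6

Sorted descending: 160, 150, 150, 130, 120, 70, 60, 60, 60, 30, 30, 20, 20.
  160 → break 1 (new)  [load 160/210]
  150 → break 2 (new)  [load 150/210]
  150 → break 3 (new)  [load 150/210]
  130 → break 4 (new)  [load 130/210]
  120 → break 5 (new)  [load 120/210]
  70 → break 4  [load 200/210]
  60 → break 2  [load 210/210]
  60 → break 3  [load 210/210]
  60 → break 5  [load 180/210]
  30 → break 1  [load 190/210]
  30 → break 5  [load 210/210]
  20 → break 1  [load 210/210]
  20 → break 6 (new)  [load 20/210]
6 commercial breaks opened.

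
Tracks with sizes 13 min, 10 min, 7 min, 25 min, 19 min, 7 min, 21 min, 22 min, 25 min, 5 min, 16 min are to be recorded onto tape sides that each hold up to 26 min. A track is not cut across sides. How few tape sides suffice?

Total = 25 + 25 + 22 + 21 + 19 + 16 + 13 + 10 + 7 + 7 + 5 = 170 min.
Lower bound: ⌈170/26⌉ = 7 tape sides.
A packing using 7 tape sides:
  side 1: 25 = 25
  side 2: 25 = 25
  side 3: 22 = 22
  side 4: 21 + 5 = 26
  side 5: 19 + 7 = 26
  side 6: 16 + 10 = 26
  side 7: 13 + 7 = 20
This matches the lower bound, so 7 is optimal.

7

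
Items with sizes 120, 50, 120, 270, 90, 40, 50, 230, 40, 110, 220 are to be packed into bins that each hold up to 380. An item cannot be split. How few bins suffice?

4

Total = 270 + 230 + 220 + 120 + 120 + 110 + 90 + 50 + 50 + 40 + 40 = 1340.
Lower bound: ⌈1340/380⌉ = 4 bins.
A packing using 4 bins:
  bin 1: 270 + 110 = 380
  bin 2: 230 + 120 = 350
  bin 3: 220 + 120 + 40 = 380
  bin 4: 90 + 50 + 50 + 40 = 230
This matches the lower bound, so 4 is optimal.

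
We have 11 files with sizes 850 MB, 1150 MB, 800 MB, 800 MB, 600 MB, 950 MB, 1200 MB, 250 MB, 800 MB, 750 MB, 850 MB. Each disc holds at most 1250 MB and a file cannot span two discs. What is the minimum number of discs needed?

10

Total = 1200 + 1150 + 950 + 850 + 850 + 800 + 800 + 800 + 750 + 600 + 250 = 9000 MB.
Lower bound: ⌈9000/1250⌉ = 8 discs.
Also, 9 files each exceed 625 MB, and no two of those can share a disc, so at least 9 discs are needed.
A packing using 10 discs:
  disc 1: 1200 = 1200
  disc 2: 1150 = 1150
  disc 3: 950 + 250 = 1200
  disc 4: 850 = 850
  disc 5: 850 = 850
  disc 6: 800 = 800
  disc 7: 800 = 800
  disc 8: 800 = 800
  disc 9: 750 = 750
  disc 10: 600 = 600
No arrangement into 9 discs stays within capacity, so 10 is optimal.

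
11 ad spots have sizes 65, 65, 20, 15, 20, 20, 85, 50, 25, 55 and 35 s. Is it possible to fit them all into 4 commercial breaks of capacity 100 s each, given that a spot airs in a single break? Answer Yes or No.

Total = 455 s; ⌈455/100⌉ = 5.
At least 5 commercial breaks are required, but only 4 are allowed.

No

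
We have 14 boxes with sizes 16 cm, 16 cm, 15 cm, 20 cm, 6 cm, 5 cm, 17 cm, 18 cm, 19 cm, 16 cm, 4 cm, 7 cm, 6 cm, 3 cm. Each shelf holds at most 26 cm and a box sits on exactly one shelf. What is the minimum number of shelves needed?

Total = 20 + 19 + 18 + 17 + 16 + 16 + 16 + 15 + 7 + 6 + 6 + 5 + 4 + 3 = 168 cm.
Lower bound: ⌈168/26⌉ = 7 shelves.
Also, 8 boxes each exceed 13 cm, and no two of those can share a shelf, so at least 8 shelves are needed.
A packing using 8 shelves:
  shelf 1: 20 + 6 = 26
  shelf 2: 19 + 7 = 26
  shelf 3: 18 + 6 = 24
  shelf 4: 17 + 5 + 4 = 26
  shelf 5: 16 + 3 = 19
  shelf 6: 16 = 16
  shelf 7: 16 = 16
  shelf 8: 15 = 15
This matches the lower bound, so 8 is optimal.

8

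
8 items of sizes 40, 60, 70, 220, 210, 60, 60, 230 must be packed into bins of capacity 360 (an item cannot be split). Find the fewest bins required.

3

Total = 230 + 220 + 210 + 70 + 60 + 60 + 60 + 40 = 950.
Lower bound: ⌈950/360⌉ = 3 bins.
A packing using 3 bins:
  bin 1: 230 + 70 + 60 = 360
  bin 2: 220 + 60 + 60 = 340
  bin 3: 210 + 40 = 250
This matches the lower bound, so 3 is optimal.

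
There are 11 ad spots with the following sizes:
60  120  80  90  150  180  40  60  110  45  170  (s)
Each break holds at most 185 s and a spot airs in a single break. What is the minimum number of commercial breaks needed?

7

Total = 180 + 170 + 150 + 120 + 110 + 90 + 80 + 60 + 60 + 45 + 40 = 1105 s.
Lower bound: ⌈1105/185⌉ = 6 commercial breaks.
A packing using 7 commercial breaks:
  break 1: 180 = 180
  break 2: 170 = 170
  break 3: 150 = 150
  break 4: 120 + 60 = 180
  break 5: 110 + 60 = 170
  break 6: 90 + 80 = 170
  break 7: 45 + 40 = 85
No arrangement into 6 commercial breaks stays within capacity, so 7 is optimal.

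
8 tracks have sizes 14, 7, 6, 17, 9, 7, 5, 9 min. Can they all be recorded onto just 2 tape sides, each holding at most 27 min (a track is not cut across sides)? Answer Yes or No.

Total = 74 min; ⌈74/27⌉ = 3.
At least 3 tape sides are required, but only 2 are allowed.

No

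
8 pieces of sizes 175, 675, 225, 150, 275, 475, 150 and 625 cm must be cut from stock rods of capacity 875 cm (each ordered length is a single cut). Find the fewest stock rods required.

Total = 675 + 625 + 475 + 275 + 225 + 175 + 150 + 150 = 2750 cm.
Lower bound: ⌈2750/875⌉ = 4 stock rods.
A packing using 4 stock rods:
  stock rod 1: 675 + 175 = 850
  stock rod 2: 625 + 225 = 850
  stock rod 3: 475 + 275 = 750
  stock rod 4: 150 + 150 = 300
This matches the lower bound, so 4 is optimal.

4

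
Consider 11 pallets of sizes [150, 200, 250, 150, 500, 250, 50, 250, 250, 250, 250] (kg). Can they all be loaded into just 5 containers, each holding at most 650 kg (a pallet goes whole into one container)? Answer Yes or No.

Yes

A valid assignment using 5 containers:
  container 1: 500 + 150 = 650
  container 2: 250 + 250 + 150 = 650
  container 3: 250 + 250 + 50 = 550
  container 4: 250 + 250 = 500
  container 5: 200 = 200
Every load is within 650 kg, so 5 containers suffice.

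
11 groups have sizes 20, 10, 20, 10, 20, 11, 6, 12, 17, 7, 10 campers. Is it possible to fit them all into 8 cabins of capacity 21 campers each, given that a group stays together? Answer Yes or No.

A valid assignment using 8 cabins:
  cabin 1: 20 = 20
  cabin 2: 20 = 20
  cabin 3: 20 = 20
  cabin 4: 17 = 17
  cabin 5: 12 + 7 = 19
  cabin 6: 11 + 10 = 21
  cabin 7: 10 + 10 = 20
  cabin 8: 6 = 6
Every load is within 21 campers, so 8 cabins suffice.

Yes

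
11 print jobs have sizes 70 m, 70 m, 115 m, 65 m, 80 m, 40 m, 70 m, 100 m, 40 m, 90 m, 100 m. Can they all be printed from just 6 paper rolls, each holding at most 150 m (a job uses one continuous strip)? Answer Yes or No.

Total = 840 m; ⌈840/150⌉ = 6.
The bound of 6 does not rule out 6, but exhaustive search shows no assignment into 6 paper rolls of capacity 150 m exists — the minimum is 7.

No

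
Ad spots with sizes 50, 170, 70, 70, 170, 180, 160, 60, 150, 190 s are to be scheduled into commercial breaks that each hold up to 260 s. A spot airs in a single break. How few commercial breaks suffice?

6

Total = 190 + 180 + 170 + 170 + 160 + 150 + 70 + 70 + 60 + 50 = 1270 s.
Lower bound: ⌈1270/260⌉ = 5 commercial breaks.
Also, 6 ad spots each exceed 130 s, and no two of those can share a break, so at least 6 commercial breaks are needed.
A packing using 6 commercial breaks:
  break 1: 190 + 70 = 260
  break 2: 180 + 70 = 250
  break 3: 170 + 60 = 230
  break 4: 170 + 50 = 220
  break 5: 160 = 160
  break 6: 150 = 150
This matches the lower bound, so 6 is optimal.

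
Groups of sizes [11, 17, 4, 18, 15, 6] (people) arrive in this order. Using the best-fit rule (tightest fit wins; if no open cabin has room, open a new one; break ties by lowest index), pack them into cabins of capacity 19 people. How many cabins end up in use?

5

  11 → cabin 1 (new)  [load 11/19]
  17 → cabin 2 (new)  [load 17/19]
  4 → cabin 1  [load 15/19]
  18 → cabin 3 (new)  [load 18/19]
  15 → cabin 4 (new)  [load 15/19]
  6 → cabin 5 (new)  [load 6/19]
5 cabins opened.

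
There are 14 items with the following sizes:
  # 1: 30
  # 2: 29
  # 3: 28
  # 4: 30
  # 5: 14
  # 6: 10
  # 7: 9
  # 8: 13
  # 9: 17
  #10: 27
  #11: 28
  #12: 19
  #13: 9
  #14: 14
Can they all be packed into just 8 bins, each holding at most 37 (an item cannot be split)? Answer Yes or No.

Total = 277; ⌈277/37⌉ = 8.
The bound of 8 does not rule out 8, but exhaustive search shows no assignment into 8 bins of capacity 37 exists — the minimum is 9.

No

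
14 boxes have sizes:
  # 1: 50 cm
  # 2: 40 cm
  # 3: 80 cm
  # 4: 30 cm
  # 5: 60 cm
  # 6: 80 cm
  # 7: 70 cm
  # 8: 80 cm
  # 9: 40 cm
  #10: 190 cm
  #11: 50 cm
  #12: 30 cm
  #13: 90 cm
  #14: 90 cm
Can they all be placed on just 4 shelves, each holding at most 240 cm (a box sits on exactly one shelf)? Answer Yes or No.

Total = 980 cm; ⌈980/240⌉ = 5.
At least 5 shelves are required, but only 4 are allowed.

No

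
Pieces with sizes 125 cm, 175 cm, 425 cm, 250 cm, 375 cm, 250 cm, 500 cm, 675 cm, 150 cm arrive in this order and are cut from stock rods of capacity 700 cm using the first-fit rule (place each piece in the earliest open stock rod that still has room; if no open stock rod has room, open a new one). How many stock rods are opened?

5

  125 → stock rod 1 (new)  [load 125/700]
  175 → stock rod 1  [load 300/700]
  425 → stock rod 2 (new)  [load 425/700]
  250 → stock rod 1  [load 550/700]
  375 → stock rod 3 (new)  [load 375/700]
  250 → stock rod 2  [load 675/700]
  500 → stock rod 4 (new)  [load 500/700]
  675 → stock rod 5 (new)  [load 675/700]
  150 → stock rod 1  [load 700/700]
5 stock rods opened.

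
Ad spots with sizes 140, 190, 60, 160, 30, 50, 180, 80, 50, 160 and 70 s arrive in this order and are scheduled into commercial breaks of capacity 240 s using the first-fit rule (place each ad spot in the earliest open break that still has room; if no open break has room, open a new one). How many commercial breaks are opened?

  140 → break 1 (new)  [load 140/240]
  190 → break 2 (new)  [load 190/240]
  60 → break 1  [load 200/240]
  160 → break 3 (new)  [load 160/240]
  30 → break 1  [load 230/240]
  50 → break 2  [load 240/240]
  180 → break 4 (new)  [load 180/240]
  80 → break 3  [load 240/240]
  50 → break 4  [load 230/240]
  160 → break 5 (new)  [load 160/240]
  70 → break 5  [load 230/240]
5 commercial breaks opened.

5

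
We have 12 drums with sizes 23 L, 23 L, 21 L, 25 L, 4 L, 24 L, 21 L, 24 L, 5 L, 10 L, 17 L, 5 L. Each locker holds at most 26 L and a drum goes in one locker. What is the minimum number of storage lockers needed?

Total = 25 + 24 + 24 + 23 + 23 + 21 + 21 + 17 + 10 + 5 + 5 + 4 = 202 L.
Lower bound: ⌈202/26⌉ = 8 storage lockers.
A packing using 9 storage lockers:
  locker 1: 25 = 25
  locker 2: 24 = 24
  locker 3: 24 = 24
  locker 4: 23 = 23
  locker 5: 23 = 23
  locker 6: 21 + 5 = 26
  locker 7: 21 + 5 = 26
  locker 8: 17 + 4 = 21
  locker 9: 10 = 10
No arrangement into 8 storage lockers stays within capacity, so 9 is optimal.

9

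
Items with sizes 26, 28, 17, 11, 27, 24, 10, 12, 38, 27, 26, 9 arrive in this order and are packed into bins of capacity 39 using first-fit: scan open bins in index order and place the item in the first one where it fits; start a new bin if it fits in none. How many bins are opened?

  26 → bin 1 (new)  [load 26/39]
  28 → bin 2 (new)  [load 28/39]
  17 → bin 3 (new)  [load 17/39]
  11 → bin 1  [load 37/39]
  27 → bin 4 (new)  [load 27/39]
  24 → bin 5 (new)  [load 24/39]
  10 → bin 2  [load 38/39]
  12 → bin 3  [load 29/39]
  38 → bin 6 (new)  [load 38/39]
  27 → bin 7 (new)  [load 27/39]
  26 → bin 8 (new)  [load 26/39]
  9 → bin 3  [load 38/39]
8 bins opened.

8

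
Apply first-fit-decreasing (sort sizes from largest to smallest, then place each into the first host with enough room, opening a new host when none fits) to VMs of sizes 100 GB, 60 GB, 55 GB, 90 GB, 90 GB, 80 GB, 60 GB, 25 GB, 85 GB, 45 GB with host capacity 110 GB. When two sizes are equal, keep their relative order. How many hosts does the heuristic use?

Sorted descending: 100, 90, 90, 85, 80, 60, 60, 55, 45, 25.
  100 → host 1 (new)  [load 100/110]
  90 → host 2 (new)  [load 90/110]
  90 → host 3 (new)  [load 90/110]
  85 → host 4 (new)  [load 85/110]
  80 → host 5 (new)  [load 80/110]
  60 → host 6 (new)  [load 60/110]
  60 → host 7 (new)  [load 60/110]
  55 → host 8 (new)  [load 55/110]
  45 → host 6  [load 105/110]
  25 → host 4  [load 110/110]
8 hosts opened.

8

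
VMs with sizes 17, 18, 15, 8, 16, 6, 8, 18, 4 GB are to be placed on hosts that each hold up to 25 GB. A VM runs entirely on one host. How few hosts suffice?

Total = 18 + 18 + 17 + 16 + 15 + 8 + 8 + 6 + 4 = 110 GB.
Lower bound: ⌈110/25⌉ = 5 hosts.
A packing using 5 hosts:
  host 1: 18 + 6 = 24
  host 2: 18 + 4 = 22
  host 3: 17 + 8 = 25
  host 4: 16 + 8 = 24
  host 5: 15 = 15
This matches the lower bound, so 5 is optimal.

5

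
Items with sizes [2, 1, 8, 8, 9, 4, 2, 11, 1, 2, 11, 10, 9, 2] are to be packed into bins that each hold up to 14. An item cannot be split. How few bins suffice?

Total = 11 + 11 + 10 + 9 + 9 + 8 + 8 + 4 + 2 + 2 + 2 + 2 + 1 + 1 = 80.
Lower bound: ⌈80/14⌉ = 6 bins.
Also, 7 items each exceed 7, and no two of those can share a bin, so at least 7 bins are needed.
A packing using 7 bins:
  bin 1: 11 + 2 + 1 = 14
  bin 2: 11 + 2 + 1 = 14
  bin 3: 10 + 4 = 14
  bin 4: 9 + 2 + 2 = 13
  bin 5: 9 = 9
  bin 6: 8 = 8
  bin 7: 8 = 8
This matches the lower bound, so 7 is optimal.

7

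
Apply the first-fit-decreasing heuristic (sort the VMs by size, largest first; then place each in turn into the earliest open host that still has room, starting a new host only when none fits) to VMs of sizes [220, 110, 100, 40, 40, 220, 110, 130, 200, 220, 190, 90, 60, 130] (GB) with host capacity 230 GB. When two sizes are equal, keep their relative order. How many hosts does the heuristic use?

9

Sorted descending: 220, 220, 220, 200, 190, 130, 130, 110, 110, 100, 90, 60, 40, 40.
  220 → host 1 (new)  [load 220/230]
  220 → host 2 (new)  [load 220/230]
  220 → host 3 (new)  [load 220/230]
  200 → host 4 (new)  [load 200/230]
  190 → host 5 (new)  [load 190/230]
  130 → host 6 (new)  [load 130/230]
  130 → host 7 (new)  [load 130/230]
  110 → host 8 (new)  [load 110/230]
  110 → host 8  [load 220/230]
  100 → host 6  [load 230/230]
  90 → host 7  [load 220/230]
  60 → host 9 (new)  [load 60/230]
  40 → host 5  [load 230/230]
  40 → host 9  [load 100/230]
9 hosts opened.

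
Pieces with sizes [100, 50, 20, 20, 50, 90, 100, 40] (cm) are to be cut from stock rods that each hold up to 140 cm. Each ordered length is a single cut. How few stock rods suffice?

4

Total = 100 + 100 + 90 + 50 + 50 + 40 + 20 + 20 = 470 cm.
Lower bound: ⌈470/140⌉ = 4 stock rods.
A packing using 4 stock rods:
  stock rod 1: 100 + 40 = 140
  stock rod 2: 100 + 20 + 20 = 140
  stock rod 3: 90 + 50 = 140
  stock rod 4: 50 = 50
This matches the lower bound, so 4 is optimal.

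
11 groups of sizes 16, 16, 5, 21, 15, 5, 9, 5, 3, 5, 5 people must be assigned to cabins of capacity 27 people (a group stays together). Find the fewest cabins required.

4

Total = 21 + 16 + 16 + 15 + 9 + 5 + 5 + 5 + 5 + 5 + 3 = 105 people.
Lower bound: ⌈105/27⌉ = 4 cabins.
A packing using 4 cabins:
  cabin 1: 21 + 5 = 26
  cabin 2: 16 + 5 + 5 = 26
  cabin 3: 16 + 5 + 5 = 26
  cabin 4: 15 + 9 + 3 = 27
This matches the lower bound, so 4 is optimal.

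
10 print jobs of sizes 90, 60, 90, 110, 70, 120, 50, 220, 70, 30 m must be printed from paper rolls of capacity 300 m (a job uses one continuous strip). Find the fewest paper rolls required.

Total = 220 + 120 + 110 + 90 + 90 + 70 + 70 + 60 + 50 + 30 = 910 m.
Lower bound: ⌈910/300⌉ = 4 paper rolls.
A packing using 4 paper rolls:
  roll 1: 220 + 70 = 290
  roll 2: 120 + 110 + 70 = 300
  roll 3: 90 + 90 + 60 + 50 = 290
  roll 4: 30 = 30
This matches the lower bound, so 4 is optimal.

4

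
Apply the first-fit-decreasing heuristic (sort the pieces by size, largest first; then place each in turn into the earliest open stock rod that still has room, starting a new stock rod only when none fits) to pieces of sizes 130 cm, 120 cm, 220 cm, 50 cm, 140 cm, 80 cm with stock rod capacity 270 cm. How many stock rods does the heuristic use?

3

Sorted descending: 220, 140, 130, 120, 80, 50.
  220 → stock rod 1 (new)  [load 220/270]
  140 → stock rod 2 (new)  [load 140/270]
  130 → stock rod 2  [load 270/270]
  120 → stock rod 3 (new)  [load 120/270]
  80 → stock rod 3  [load 200/270]
  50 → stock rod 1  [load 270/270]
3 stock rods opened.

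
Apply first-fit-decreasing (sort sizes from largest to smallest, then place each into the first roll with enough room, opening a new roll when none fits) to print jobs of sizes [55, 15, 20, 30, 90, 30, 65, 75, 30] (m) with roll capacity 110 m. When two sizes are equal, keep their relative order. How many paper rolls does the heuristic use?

4

Sorted descending: 90, 75, 65, 55, 30, 30, 30, 20, 15.
  90 → roll 1 (new)  [load 90/110]
  75 → roll 2 (new)  [load 75/110]
  65 → roll 3 (new)  [load 65/110]
  55 → roll 4 (new)  [load 55/110]
  30 → roll 2  [load 105/110]
  30 → roll 3  [load 95/110]
  30 → roll 4  [load 85/110]
  20 → roll 1  [load 110/110]
  15 → roll 3  [load 110/110]
4 paper rolls opened.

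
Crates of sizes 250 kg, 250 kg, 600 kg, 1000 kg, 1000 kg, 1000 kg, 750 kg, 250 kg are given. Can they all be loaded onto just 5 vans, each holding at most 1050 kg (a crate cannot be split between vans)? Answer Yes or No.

Total = 5100 kg; ⌈5100/1050⌉ = 5.
The bound of 5 does not rule out 5, but exhaustive search shows no assignment into 5 vans of capacity 1050 kg exists — the minimum is 6.

No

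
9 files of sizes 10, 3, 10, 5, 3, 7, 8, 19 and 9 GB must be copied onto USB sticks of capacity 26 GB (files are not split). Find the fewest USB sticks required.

3

Total = 19 + 10 + 10 + 9 + 8 + 7 + 5 + 3 + 3 = 74 GB.
Lower bound: ⌈74/26⌉ = 3 USB sticks.
A packing using 3 USB sticks:
  USB stick 1: 19 + 7 = 26
  USB stick 2: 10 + 10 + 5 = 25
  USB stick 3: 9 + 8 + 3 + 3 = 23
This matches the lower bound, so 3 is optimal.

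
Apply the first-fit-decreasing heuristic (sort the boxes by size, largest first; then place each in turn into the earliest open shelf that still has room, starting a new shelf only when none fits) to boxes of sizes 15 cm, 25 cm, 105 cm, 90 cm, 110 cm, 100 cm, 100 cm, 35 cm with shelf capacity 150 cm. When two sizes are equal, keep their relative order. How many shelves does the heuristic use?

Sorted descending: 110, 105, 100, 100, 90, 35, 25, 15.
  110 → shelf 1 (new)  [load 110/150]
  105 → shelf 2 (new)  [load 105/150]
  100 → shelf 3 (new)  [load 100/150]
  100 → shelf 4 (new)  [load 100/150]
  90 → shelf 5 (new)  [load 90/150]
  35 → shelf 1  [load 145/150]
  25 → shelf 2  [load 130/150]
  15 → shelf 2  [load 145/150]
5 shelves opened.

5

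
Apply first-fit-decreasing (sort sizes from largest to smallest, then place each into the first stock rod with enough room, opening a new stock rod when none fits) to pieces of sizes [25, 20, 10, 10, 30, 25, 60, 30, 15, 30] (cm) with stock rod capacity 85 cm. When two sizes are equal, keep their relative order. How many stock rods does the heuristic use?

Sorted descending: 60, 30, 30, 30, 25, 25, 20, 15, 10, 10.
  60 → stock rod 1 (new)  [load 60/85]
  30 → stock rod 2 (new)  [load 30/85]
  30 → stock rod 2  [load 60/85]
  30 → stock rod 3 (new)  [load 30/85]
  25 → stock rod 1  [load 85/85]
  25 → stock rod 2  [load 85/85]
  20 → stock rod 3  [load 50/85]
  15 → stock rod 3  [load 65/85]
  10 → stock rod 3  [load 75/85]
  10 → stock rod 3  [load 85/85]
3 stock rods opened.

3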